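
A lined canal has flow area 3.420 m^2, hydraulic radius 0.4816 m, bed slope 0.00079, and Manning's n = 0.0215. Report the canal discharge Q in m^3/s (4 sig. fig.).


Approach: apply Manning's equation, Q = (1/n)*A*R^(2/3)*S^(1/2).
Q = (1/0.0215) * 3.420 * 0.4816^(2/3) * 0.00079^(1/2) = 2.747 m^3/s
Therefore the canal discharge Q = 2.747 m^3/s.


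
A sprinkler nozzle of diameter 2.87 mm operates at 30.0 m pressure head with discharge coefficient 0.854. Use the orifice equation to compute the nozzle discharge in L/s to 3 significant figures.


Approach: apply the orifice equation, Q = Cd*A*sqrt(2*g*h), A = pi*(d/2)^2.
A = pi*(2.87e-3/2)^2 = 6.4692e-06 m^2
Q = 0.854 * 6.4692e-06 * sqrt(2*9.81*30.0) * 1000 = 0.134 L/s
Therefore the nozzle discharge = 0.134 L/s.


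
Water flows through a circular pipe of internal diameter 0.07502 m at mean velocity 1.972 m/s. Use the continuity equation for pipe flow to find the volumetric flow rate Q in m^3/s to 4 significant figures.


Approach: apply the continuity equation for pipe flow, Q = A * v with A = pi*(D/2)^2.
A = pi*(0.07502/2)^2 = 0.00442022 m^2
Q = 0.00442022 * 1.972 = 0.008717 m^3/s
Therefore the volumetric flow rate Q = 0.008717 m^3/s.


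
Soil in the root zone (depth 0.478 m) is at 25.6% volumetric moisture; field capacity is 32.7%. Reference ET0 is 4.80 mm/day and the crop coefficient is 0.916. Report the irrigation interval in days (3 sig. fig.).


Approach: apply soil-water budget scheduling, SMD = (FC-theta)/100*depth*1000; ETc = ET0*Kc; interval = SMD/ETc.
Step 1 — soil moisture deficit:
  SMD = (32.7 - 25.6)/100 * 0.478 * 1000 = 33.938 mm
Step 2 — daily crop ET (ETc = ET0*Kc):
  ETc = 4.80 * 0.916 = 4.3968 mm/day
Step 3 — irrigation interval (SMD/ETc):
  interval = 33.938 / 4.3968 = 7.72 days
Therefore the irrigation interval = 7.72 days.


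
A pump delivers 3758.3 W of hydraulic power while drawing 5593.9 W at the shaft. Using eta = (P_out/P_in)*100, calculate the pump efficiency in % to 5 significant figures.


eta = (3758.3 / 5593.9) * 100 = 67.186 %
Therefore the pump efficiency = 67.186 %.


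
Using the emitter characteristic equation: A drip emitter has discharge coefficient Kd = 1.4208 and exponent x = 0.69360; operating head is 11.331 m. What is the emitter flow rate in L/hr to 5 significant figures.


Approach: apply the emitter characteristic equation, q = Kd * h^x.
q = 1.4208 * 11.331^0.69360 = 7.6520 L/hr
Therefore the emitter flow rate = 7.6520 L/hr.


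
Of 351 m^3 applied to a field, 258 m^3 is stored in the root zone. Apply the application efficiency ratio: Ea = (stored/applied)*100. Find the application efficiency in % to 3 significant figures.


Ea = (258/351)*100 = 73.5 %
Therefore the application efficiency = 73.5 %.


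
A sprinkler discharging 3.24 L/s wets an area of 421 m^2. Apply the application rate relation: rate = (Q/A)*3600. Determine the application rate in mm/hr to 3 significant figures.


rate = (3.24 / 421) * 3600 = 27.7 mm/hr
Therefore the application rate = 27.7 mm/hr.


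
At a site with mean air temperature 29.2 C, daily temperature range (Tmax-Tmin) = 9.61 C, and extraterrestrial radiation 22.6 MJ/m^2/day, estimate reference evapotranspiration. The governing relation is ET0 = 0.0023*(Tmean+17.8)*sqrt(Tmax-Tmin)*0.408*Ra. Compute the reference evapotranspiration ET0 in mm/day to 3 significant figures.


ET0 = 0.0023*(29.2+17.8)*sqrt(9.61)*0.408*22.6 = 3.09 mm/day
Therefore the reference evapotranspiration ET0 = 3.09 mm/day.


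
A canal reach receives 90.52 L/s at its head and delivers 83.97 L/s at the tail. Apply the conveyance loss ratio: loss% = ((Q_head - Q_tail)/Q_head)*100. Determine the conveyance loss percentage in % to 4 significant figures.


loss = ((90.52 - 83.97)/90.52)*100 = 7.236 %
Therefore the conveyance loss percentage = 7.236 %.


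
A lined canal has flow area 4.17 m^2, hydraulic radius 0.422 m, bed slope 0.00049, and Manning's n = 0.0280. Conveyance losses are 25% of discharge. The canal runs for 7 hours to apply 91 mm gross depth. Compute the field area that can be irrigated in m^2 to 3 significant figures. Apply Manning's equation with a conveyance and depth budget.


Approach: apply Manning's equation with a conveyance and depth budget, Q = (1/n)*A*R^(2/3)*S^(1/2); Q_field = Q*(1-loss); Area = Q_field*t/(d/1000).
Step 1 — canal discharge (Manning's equation):
  Q = (1/0.0280) * 4.17 * 0.422^(2/3) * 0.00049^(1/2) = 1.8547 m^3/s
Step 2 — delivered flow: Q_field = 1.8547*(1 - 25/100) = 1.3911 m^3/s
Step 3 — volume delivered: V = 1.3911 * 7*3600 = 35055 m^3
Step 4 — area served: A = V / (depth/1000) = 35055 / 0.091 = 385000 m^2
Therefore the field area that can be irrigated = 385000 m^2.


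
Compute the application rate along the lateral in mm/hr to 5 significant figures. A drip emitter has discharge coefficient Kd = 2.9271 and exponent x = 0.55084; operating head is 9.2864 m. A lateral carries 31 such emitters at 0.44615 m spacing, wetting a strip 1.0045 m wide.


Approach: apply the emitter equation with a lateral mass balance, q = Kd*h^x; Q = n*q; rate = Q/(n*spacing*width).
Step 1 — single emitter flow (q = Kd*h^x):
  q = 2.9271 * 9.2864^0.55084 = 9.990026 L/hr
Step 2 — total lateral flow: Q = 31 * 9.990026 = 309.6908 L/hr
Step 3 — wetted area: A = 31 * 0.44615 * 1.0045 = 13.89289 m^2
Step 4 — application rate: Q/A = 309.6908/13.89289 = 22.291 mm/hr
Therefore the application rate along the lateral = 22.291 mm/hr.


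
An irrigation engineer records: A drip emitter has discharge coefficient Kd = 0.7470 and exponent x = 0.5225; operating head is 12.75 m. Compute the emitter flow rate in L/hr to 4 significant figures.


Approach: apply the emitter characteristic equation, q = Kd * h^x.
q = 0.7470 * 12.75^0.5225 = 2.825 L/hr
Therefore the emitter flow rate = 2.825 L/hr.


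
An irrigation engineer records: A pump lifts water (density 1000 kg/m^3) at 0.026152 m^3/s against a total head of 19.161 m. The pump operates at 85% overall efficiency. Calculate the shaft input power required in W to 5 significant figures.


Approach: apply hydraulic power then efficiency conversion, P = rho*g*Q*H; P_in = P/eta.
Step 1 — hydraulic power (P = rho*g*Q*H):
  P = 1000 * 9.81 * 0.026152 * 19.161 = 4915.776 W
Step 2 — input power: P_in = P/eta = 4915.776 / 0.85 = 5783.3 W
Therefore the shaft input power required = 5783.3 W.


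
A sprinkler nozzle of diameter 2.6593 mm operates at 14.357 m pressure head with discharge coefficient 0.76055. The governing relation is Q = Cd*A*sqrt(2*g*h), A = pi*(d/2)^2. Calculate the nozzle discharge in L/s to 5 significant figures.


A = pi*(2.6593e-3/2)^2 = 5.554239e-06 m^2
Q = 0.76055 * 5.554239e-06 * sqrt(2*9.81*14.357) * 1000 = 0.070898 L/s
Therefore the nozzle discharge = 0.070898 L/s.


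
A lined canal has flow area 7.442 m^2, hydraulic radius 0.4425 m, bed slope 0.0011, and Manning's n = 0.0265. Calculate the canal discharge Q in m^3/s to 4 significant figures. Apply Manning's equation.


Approach: apply Manning's equation, Q = (1/n)*A*R^(2/3)*S^(1/2).
Q = (1/0.0265) * 7.442 * 0.4425^(2/3) * 0.0011^(1/2) = 5.409 m^3/s
Therefore the canal discharge Q = 5.409 m^3/s.


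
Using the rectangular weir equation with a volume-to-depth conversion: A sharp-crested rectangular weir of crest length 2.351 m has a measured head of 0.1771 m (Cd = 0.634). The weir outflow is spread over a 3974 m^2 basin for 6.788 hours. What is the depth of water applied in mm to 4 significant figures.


Approach: apply the rectangular weir equation with a volume-to-depth conversion, Q = (2/3)*Cd*L*sqrt(2g)*H^1.5; d = Q*t/A * 1000.
Step 1 — weir discharge:
  Q = (2/3)*0.634*2.351*sqrt(2*9.81)*0.1771^1.5 = 0.328041 m^3/s
Step 2 — volume: V = 0.328041 * 6.788*3600 = 8016.27 m^3
Step 3 — depth: d = V/A * 1000 = 8016.27/3974 * 1000 = 2017 mm
Therefore the depth of water applied = 2017 mm.


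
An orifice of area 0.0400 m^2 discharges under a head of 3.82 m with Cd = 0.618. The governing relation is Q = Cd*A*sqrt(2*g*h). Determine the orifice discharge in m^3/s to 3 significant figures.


Q = 0.618 * 0.0400 * sqrt(2*9.81*3.82) = 0.214 m^3/s
Therefore the orifice discharge = 0.214 m^3/s.


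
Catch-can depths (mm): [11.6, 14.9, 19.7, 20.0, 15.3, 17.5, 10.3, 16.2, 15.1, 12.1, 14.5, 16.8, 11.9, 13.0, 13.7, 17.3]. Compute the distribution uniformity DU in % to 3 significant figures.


Approach: apply the low-quarter distribution uniformity, DU = (mean of lowest quarter of readings / overall mean)*100.
sorted lowest 4 of 16: [10.3, 11.6, 11.9, 12.1] -> mean = 11.475 mm
overall mean = 14.994 mm
DU = (11.475/14.994)*100 = 76.5 %
Therefore the distribution uniformity DU = 76.5 %.


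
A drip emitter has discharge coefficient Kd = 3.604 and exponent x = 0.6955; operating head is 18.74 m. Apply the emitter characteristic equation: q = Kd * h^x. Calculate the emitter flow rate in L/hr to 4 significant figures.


q = 3.604 * 18.74^0.6955 = 27.67 L/hr
Therefore the emitter flow rate = 27.67 L/hr.


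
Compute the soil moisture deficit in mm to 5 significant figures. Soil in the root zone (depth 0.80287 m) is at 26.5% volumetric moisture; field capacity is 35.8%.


Approach: apply the soil moisture deficit relation, SMD = (FC - theta)/100 * depth * 1000.
SMD = (35.8 - 26.5)/100 * 0.80287 * 1000 = 74.667 mm
Therefore the soil moisture deficit = 74.667 mm.


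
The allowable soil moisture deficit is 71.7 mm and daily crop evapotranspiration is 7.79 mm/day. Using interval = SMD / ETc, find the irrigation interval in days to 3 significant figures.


interval = 71.7 / 7.79 = 9.20 days
Therefore the irrigation interval = 9.20 days.


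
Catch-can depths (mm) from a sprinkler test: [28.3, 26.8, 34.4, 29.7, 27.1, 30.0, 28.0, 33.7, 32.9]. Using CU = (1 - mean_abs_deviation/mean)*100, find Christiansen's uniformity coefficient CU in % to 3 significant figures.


mean = 30.100 mm
mean |d_i - mean| = 2.3778 mm
CU = (1 - 2.3778/30.100)*100 = 92.1 %
Therefore Christiansen's uniformity coefficient CU = 92.1 %.


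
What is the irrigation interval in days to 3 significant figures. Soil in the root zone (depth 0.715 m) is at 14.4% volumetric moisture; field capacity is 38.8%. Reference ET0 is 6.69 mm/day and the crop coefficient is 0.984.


Approach: apply soil-water budget scheduling, SMD = (FC-theta)/100*depth*1000; ETc = ET0*Kc; interval = SMD/ETc.
Step 1 — soil moisture deficit:
  SMD = (38.8 - 14.4)/100 * 0.715 * 1000 = 174.46 mm
Step 2 — daily crop ET (ETc = ET0*Kc):
  ETc = 6.69 * 0.984 = 6.5830 mm/day
Step 3 — irrigation interval (SMD/ETc):
  interval = 174.46 / 6.5830 = 26.5 days
Therefore the irrigation interval = 26.5 days.


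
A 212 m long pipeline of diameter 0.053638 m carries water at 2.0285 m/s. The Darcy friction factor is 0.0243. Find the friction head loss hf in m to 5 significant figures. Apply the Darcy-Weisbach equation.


Approach: apply the Darcy-Weisbach equation, hf = f*(L/D)*(v^2/(2g)).
hf = 0.0243 * (212/0.053638) * (2.0285^2 / (2*9.81))
hf = 20.143 m
Therefore the friction head loss hf = 20.143 m.


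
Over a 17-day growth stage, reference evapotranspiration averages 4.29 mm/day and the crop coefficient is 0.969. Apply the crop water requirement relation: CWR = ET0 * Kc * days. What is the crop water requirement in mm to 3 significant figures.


CWR = 4.29 * 0.969 * 17 = 70.7 mm
Therefore the crop water requirement = 70.7 mm.


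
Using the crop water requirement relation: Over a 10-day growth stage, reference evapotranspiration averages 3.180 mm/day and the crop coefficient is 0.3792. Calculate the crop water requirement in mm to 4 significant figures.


Approach: apply the crop water requirement relation, CWR = ET0 * Kc * days.
CWR = 3.180 * 0.3792 * 10 = 12.06 mm
Therefore the crop water requirement = 12.06 mm.


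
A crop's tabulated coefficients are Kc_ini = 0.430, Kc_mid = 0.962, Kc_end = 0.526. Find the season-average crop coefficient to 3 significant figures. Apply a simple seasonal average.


Approach: apply a simple seasonal average, Kc_avg = (Kc_ini + Kc_mid + Kc_end)/3.
Kc_avg = (0.430 + 0.962 + 0.526)/3 = 0.639
Therefore the season-average crop coefficient = 0.639.


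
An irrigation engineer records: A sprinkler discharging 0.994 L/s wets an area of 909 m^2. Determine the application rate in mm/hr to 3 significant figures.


Approach: apply the application rate relation, rate = (Q/A)*3600.
rate = (0.994 / 909) * 3600 = 3.94 mm/hr
Therefore the application rate = 3.94 mm/hr.


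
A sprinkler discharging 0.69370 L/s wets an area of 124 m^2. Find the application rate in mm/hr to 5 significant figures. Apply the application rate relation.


Approach: apply the application rate relation, rate = (Q/A)*3600.
rate = (0.69370 / 124) * 3600 = 20.140 mm/hr
Therefore the application rate = 20.140 mm/hr.


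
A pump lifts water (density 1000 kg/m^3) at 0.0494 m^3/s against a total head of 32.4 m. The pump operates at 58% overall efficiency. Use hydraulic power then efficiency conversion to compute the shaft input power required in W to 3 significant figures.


Approach: apply hydraulic power then efficiency conversion, P = rho*g*Q*H; P_in = P/eta.
Step 1 — hydraulic power (P = rho*g*Q*H):
  P = 1000 * 9.81 * 0.0494 * 32.4 = 15701 W
Step 2 — input power: P_in = P/eta = 15701 / 0.58 = 27100 W
Therefore the shaft input power required = 27100 W.


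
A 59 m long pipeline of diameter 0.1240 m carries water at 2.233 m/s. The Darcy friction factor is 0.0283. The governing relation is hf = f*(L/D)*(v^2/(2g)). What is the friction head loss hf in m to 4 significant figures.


hf = 0.0283 * (59/0.1240) * (2.233^2 / (2*9.81))
hf = 3.422 m
Therefore the friction head loss hf = 3.422 m.


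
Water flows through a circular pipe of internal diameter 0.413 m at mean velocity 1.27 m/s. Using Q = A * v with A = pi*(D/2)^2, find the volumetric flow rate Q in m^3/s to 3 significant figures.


A = pi*(0.413/2)^2 = 0.13396 m^2
Q = 0.13396 * 1.27 = 0.170 m^3/s
Therefore the volumetric flow rate Q = 0.170 m^3/s.


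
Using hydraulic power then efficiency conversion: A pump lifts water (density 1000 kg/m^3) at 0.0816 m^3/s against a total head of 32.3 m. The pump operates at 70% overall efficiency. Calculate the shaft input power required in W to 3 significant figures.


Approach: apply hydraulic power then efficiency conversion, P = rho*g*Q*H; P_in = P/eta.
Step 1 — hydraulic power (P = rho*g*Q*H):
  P = 1000 * 9.81 * 0.0816 * 32.3 = 25856 W
Step 2 — input power: P_in = P/eta = 25856 / 0.7 = 36900 W
Therefore the shaft input power required = 36900 W.


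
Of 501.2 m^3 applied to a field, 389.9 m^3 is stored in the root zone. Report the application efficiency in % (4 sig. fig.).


Approach: apply the application efficiency ratio, Ea = (stored/applied)*100.
Ea = (389.9/501.2)*100 = 77.79 %
Therefore the application efficiency = 77.79 %.


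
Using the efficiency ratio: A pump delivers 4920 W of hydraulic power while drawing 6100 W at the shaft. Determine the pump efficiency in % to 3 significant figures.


Approach: apply the efficiency ratio, eta = (P_out/P_in)*100.
eta = (4920 / 6100) * 100 = 80.7 %
Therefore the pump efficiency = 80.7 %.


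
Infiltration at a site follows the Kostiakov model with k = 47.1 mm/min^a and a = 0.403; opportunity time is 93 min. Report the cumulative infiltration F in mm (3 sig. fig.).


Approach: apply the Kostiakov infiltration equation, F = k*t^a.
F = 47.1 * 93^0.403 = 293 mm
Therefore the cumulative infiltration F = 293 mm.


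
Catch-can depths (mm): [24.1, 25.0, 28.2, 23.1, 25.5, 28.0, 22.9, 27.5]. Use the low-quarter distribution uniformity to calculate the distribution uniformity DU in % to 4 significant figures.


Approach: apply the low-quarter distribution uniformity, DU = (mean of lowest quarter of readings / overall mean)*100.
sorted lowest 2 of 8: [22.9, 23.1] -> mean = 23.0000 mm
overall mean = 25.5375 mm
DU = (23.0000/25.5375)*100 = 90.06 %
Therefore the distribution uniformity DU = 90.06 %.


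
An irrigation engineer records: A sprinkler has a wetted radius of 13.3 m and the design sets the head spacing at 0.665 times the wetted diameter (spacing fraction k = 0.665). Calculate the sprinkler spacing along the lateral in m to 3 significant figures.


Approach: apply the sprinkler spacing rule (spacing as a fraction of wetted diameter), S = k*(2*R).
S = 0.665 * (2 * 13.3) = 17.7 m
Therefore the sprinkler spacing along the lateral = 17.7 m.


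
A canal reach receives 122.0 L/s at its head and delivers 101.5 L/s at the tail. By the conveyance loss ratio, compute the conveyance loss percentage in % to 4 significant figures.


Approach: apply the conveyance loss ratio, loss% = ((Q_head - Q_tail)/Q_head)*100.
loss = ((122.0 - 101.5)/122.0)*100 = 16.80 %
Therefore the conveyance loss percentage = 16.80 %.


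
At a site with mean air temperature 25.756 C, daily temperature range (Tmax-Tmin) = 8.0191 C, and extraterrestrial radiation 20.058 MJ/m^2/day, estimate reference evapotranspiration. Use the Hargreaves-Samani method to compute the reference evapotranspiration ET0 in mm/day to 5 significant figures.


Approach: apply the Hargreaves-Samani method, ET0 = 0.0023*(Tmean+17.8)*sqrt(Tmax-Tmin)*0.408*Ra.
ET0 = 0.0023*(25.756+17.8)*sqrt(8.0191)*0.408*20.058 = 2.3216 mm/day
Therefore the reference evapotranspiration ET0 = 2.3216 mm/day.


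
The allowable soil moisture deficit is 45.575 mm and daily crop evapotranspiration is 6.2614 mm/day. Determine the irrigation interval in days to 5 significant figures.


Approach: apply the irrigation interval relation, interval = SMD / ETc.
interval = 45.575 / 6.2614 = 7.2787 days
Therefore the irrigation interval = 7.2787 days.


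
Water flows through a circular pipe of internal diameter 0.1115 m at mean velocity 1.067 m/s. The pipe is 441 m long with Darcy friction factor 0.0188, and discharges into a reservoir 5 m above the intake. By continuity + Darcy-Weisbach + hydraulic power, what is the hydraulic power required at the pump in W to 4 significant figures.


Approach: apply continuity + Darcy-Weisbach + hydraulic power, Q = A*v; hf = f*(L/D)*(v^2/(2g)); H = static + hf; P = rho*g*Q*H.
Step 1 — flow rate (continuity, Q = A*v):
  A = pi*(0.1115/2)^2 = 0.00976427 m^2
  Q = 0.00976427 * 1.067 = 0.0104185 m^3/s
Step 2 — friction head loss (Darcy-Weisbach):
  hf = 0.0188 * (441/0.1115) * (1.067^2 / (2*9.81))
  hf = 4.31471 m
Step 3 — total head: H = 5 + 4.31471 = 9.31471 m
Step 4 — hydraulic power (P = rho*g*Q*H):
  P = 1000 * 9.81 * 0.0104185 * 9.31471 = 952.0 W
Therefore the hydraulic power required at the pump = 952.0 W.


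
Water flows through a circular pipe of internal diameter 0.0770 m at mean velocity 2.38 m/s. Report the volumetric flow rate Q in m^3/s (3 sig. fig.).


Approach: apply the continuity equation for pipe flow, Q = A * v with A = pi*(D/2)^2.
A = pi*(0.0770/2)^2 = 0.0046566 m^2
Q = 0.0046566 * 2.38 = 0.0111 m^3/s
Therefore the volumetric flow rate Q = 0.0111 m^3/s.


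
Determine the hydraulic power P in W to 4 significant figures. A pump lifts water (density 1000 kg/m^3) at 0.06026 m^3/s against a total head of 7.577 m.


Approach: apply the hydraulic power relation, P = rho*g*Q*H.
P = 1000 * 9.81 * 0.06026 * 7.577 = 4479 W
Therefore the hydraulic power P = 4479 W.


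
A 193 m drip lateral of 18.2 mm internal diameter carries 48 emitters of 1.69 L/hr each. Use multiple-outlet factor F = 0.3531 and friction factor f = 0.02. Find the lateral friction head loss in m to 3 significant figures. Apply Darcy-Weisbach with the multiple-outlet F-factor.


Approach: apply Darcy-Weisbach with the multiple-outlet F-factor, Q = n*q/(3600*1000) m^3/s; v = Q/A; hf = F*f*(L/D)*(v^2/(2g)).
Q = 48*1.69/(3600*1000) = 2.2533e-05 m^3/s
A = pi*(18.2e-3/2)^2 = 2.6016e-04 m^2, so v = Q/A = 0.086615 m/s
hf = 0.3531*0.02*(193/0.0182)*(0.086615^2/(2*9.81)) = 0.0286 m
Therefore the lateral friction head loss = 0.0286 m.


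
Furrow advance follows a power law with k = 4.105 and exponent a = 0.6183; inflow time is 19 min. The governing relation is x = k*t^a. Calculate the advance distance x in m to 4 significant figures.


x = 4.105 * 19^0.6183 = 25.35 m
Therefore the advance distance x = 25.35 m.


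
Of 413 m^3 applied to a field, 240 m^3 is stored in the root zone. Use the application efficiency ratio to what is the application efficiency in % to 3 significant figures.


Approach: apply the application efficiency ratio, Ea = (stored/applied)*100.
Ea = (240/413)*100 = 58.1 %
Therefore the application efficiency = 58.1 %.


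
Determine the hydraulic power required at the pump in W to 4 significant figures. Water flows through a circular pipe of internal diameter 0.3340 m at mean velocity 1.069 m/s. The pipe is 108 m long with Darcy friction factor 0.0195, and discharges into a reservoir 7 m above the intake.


Approach: apply continuity + Darcy-Weisbach + hydraulic power, Q = A*v; hf = f*(L/D)*(v^2/(2g)); H = static + hf; P = rho*g*Q*H.
Step 1 — flow rate (continuity, Q = A*v):
  A = pi*(0.3340/2)^2 = 0.0876159 m^2
  Q = 0.0876159 * 1.069 = 0.0936614 m^3/s
Step 2 — friction head loss (Darcy-Weisbach):
  hf = 0.0195 * (108/0.3340) * (1.069^2 / (2*9.81))
  hf = 0.367255 m
Step 3 — total head: H = 7 + 0.367255 = 7.36726 m
Step 4 — hydraulic power (P = rho*g*Q*H):
  P = 1000 * 9.81 * 0.0936614 * 7.36726 = 6769 W
Therefore the hydraulic power required at the pump = 6769 W.


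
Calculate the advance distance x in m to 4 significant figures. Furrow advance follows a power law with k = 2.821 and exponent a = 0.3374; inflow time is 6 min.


Approach: apply the power-law advance function, x = k*t^a.
x = 2.821 * 6^0.3374 = 5.164 m
Therefore the advance distance x = 5.164 m.


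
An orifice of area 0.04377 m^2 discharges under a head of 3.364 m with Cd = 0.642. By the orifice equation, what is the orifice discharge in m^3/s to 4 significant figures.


Approach: apply the orifice equation, Q = Cd*A*sqrt(2*g*h).
Q = 0.642 * 0.04377 * sqrt(2*9.81*3.364) = 0.2283 m^3/s
Therefore the orifice discharge = 0.2283 m^3/s.


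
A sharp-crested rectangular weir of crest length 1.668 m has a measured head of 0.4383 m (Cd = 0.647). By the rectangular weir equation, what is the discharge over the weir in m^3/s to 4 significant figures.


Approach: apply the rectangular weir equation, Q = (2/3)*Cd*L*sqrt(2g)*H^1.5.
Q = (2/3)*0.647*1.668*sqrt(2*9.81)*0.4383^1.5 = 0.9247 m^3/s
Therefore the discharge over the weir = 0.9247 m^3/s.


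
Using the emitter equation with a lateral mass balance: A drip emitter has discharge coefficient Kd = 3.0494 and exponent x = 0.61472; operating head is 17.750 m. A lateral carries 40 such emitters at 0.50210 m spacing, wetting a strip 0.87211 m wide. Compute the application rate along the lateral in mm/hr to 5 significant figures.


Approach: apply the emitter equation with a lateral mass balance, q = Kd*h^x; Q = n*q; rate = Q/(n*spacing*width).
Step 1 — single emitter flow (q = Kd*h^x):
  q = 3.0494 * 17.750^0.61472 = 17.86988 L/hr
Step 2 — total lateral flow: Q = 40 * 17.86988 = 714.7952 L/hr
Step 3 — wetted area: A = 40 * 0.50210 * 0.87211 = 17.51546 m^2
Step 4 — application rate: Q/A = 714.7952/17.51546 = 40.809 mm/hr
Therefore the application rate along the lateral = 40.809 mm/hr.


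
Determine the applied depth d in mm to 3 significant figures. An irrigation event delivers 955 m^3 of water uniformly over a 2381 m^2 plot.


Approach: apply depth from volume over area, d = (V/A)*1000.
d = (955 / 2381) * 1000 = 401 mm
Therefore the applied depth d = 401 mm.


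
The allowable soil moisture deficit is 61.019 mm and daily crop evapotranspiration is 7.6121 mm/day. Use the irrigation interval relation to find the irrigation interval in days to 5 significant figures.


Approach: apply the irrigation interval relation, interval = SMD / ETc.
interval = 61.019 / 7.6121 = 8.0161 days
Therefore the irrigation interval = 8.0161 days.


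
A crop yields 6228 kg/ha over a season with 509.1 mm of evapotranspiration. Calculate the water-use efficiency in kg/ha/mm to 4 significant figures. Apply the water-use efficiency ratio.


Approach: apply the water-use efficiency ratio, WUE = yield/ET.
WUE = 6228 / 509.1 = 12.23 kg/ha/mm
Therefore the water-use efficiency = 12.23 kg/ha/mm.


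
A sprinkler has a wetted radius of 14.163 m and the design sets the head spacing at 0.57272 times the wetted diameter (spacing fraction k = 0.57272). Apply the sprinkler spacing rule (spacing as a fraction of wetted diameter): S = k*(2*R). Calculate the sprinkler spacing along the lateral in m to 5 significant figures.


S = 0.57272 * (2 * 14.163) = 16.223 m
Therefore the sprinkler spacing along the lateral = 16.223 m.


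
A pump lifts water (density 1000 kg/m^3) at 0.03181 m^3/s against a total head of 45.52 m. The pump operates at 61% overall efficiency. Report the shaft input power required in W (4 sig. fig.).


Approach: apply hydraulic power then efficiency conversion, P = rho*g*Q*H; P_in = P/eta.
Step 1 — hydraulic power (P = rho*g*Q*H):
  P = 1000 * 9.81 * 0.03181 * 45.52 = 14204.8 W
Step 2 — input power: P_in = P/eta = 14204.8 / 0.61 = 23290 W
Therefore the shaft input power required = 23290 W.


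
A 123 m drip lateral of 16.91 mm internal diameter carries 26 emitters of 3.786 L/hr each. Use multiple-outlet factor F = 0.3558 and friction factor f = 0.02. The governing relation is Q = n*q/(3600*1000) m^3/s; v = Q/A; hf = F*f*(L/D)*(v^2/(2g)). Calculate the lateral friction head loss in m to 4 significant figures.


Q = 26*3.786/(3600*1000) = 2.73433e-05 m^3/s
A = pi*(16.91e-3/2)^2 = 2.24583e-04 m^2, so v = Q/A = 0.121752 m/s
hf = 0.3558*0.02*(123/0.01691)*(0.121752^2/(2*9.81)) = 0.03911 m
Therefore the lateral friction head loss = 0.03911 m.


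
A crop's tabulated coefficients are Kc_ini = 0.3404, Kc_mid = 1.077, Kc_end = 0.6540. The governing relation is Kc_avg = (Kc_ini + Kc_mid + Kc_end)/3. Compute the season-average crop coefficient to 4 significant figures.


Kc_avg = (0.3404 + 1.077 + 0.6540)/3 = 0.6905
Therefore the season-average crop coefficient = 0.6905.


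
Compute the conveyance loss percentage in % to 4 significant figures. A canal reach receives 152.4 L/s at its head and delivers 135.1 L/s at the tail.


Approach: apply the conveyance loss ratio, loss% = ((Q_head - Q_tail)/Q_head)*100.
loss = ((152.4 - 135.1)/152.4)*100 = 11.35 %
Therefore the conveyance loss percentage = 11.35 %.


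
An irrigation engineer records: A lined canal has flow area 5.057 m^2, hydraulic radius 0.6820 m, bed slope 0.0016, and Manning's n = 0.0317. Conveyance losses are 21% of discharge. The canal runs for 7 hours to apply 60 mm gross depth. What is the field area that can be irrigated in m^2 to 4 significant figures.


Approach: apply Manning's equation with a conveyance and depth budget, Q = (1/n)*A*R^(2/3)*S^(1/2); Q_field = Q*(1-loss); Area = Q_field*t/(d/1000).
Step 1 — canal discharge (Manning's equation):
  Q = (1/0.0317) * 5.057 * 0.6820^(2/3) * 0.0016^(1/2) = 4.94405 m^3/s
Step 2 — delivered flow: Q_field = 4.94405*(1 - 21/100) = 3.90580 m^3/s
Step 3 — volume delivered: V = 3.90580 * 7*3600 = 98426.2 m^3
Step 4 — area served: A = V / (depth/1000) = 98426.2 / 0.06 = 1640000 m^2
Therefore the field area that can be irrigated = 1640000 m^2.


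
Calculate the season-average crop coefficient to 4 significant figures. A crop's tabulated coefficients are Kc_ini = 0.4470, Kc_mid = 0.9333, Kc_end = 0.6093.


Approach: apply a simple seasonal average, Kc_avg = (Kc_ini + Kc_mid + Kc_end)/3.
Kc_avg = (0.4470 + 0.9333 + 0.6093)/3 = 0.6632
Therefore the season-average crop coefficient = 0.6632.


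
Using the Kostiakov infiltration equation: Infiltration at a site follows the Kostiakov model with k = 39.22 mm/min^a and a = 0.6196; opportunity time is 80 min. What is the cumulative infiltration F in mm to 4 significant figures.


Approach: apply the Kostiakov infiltration equation, F = k*t^a.
F = 39.22 * 80^0.6196 = 592.5 mm
Therefore the cumulative infiltration F = 592.5 mm.


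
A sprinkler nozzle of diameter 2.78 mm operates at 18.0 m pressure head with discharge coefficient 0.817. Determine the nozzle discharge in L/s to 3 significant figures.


Approach: apply the orifice equation, Q = Cd*A*sqrt(2*g*h), A = pi*(d/2)^2.
A = pi*(2.78e-3/2)^2 = 6.0699e-06 m^2
Q = 0.817 * 6.0699e-06 * sqrt(2*9.81*18.0) * 1000 = 0.0932 L/s
Therefore the nozzle discharge = 0.0932 L/s.


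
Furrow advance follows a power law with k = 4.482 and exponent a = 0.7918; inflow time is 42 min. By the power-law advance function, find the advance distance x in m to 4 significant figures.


Approach: apply the power-law advance function, x = k*t^a.
x = 4.482 * 42^0.7918 = 86.45 m
Therefore the advance distance x = 86.45 m.


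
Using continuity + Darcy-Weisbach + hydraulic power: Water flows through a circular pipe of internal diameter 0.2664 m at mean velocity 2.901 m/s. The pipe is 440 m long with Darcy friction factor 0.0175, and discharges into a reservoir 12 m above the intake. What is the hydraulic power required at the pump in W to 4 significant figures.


Approach: apply continuity + Darcy-Weisbach + hydraulic power, Q = A*v; hf = f*(L/D)*(v^2/(2g)); H = static + hf; P = rho*g*Q*H.
Step 1 — flow rate (continuity, Q = A*v):
  A = pi*(0.2664/2)^2 = 0.0557389 m^2
  Q = 0.0557389 * 2.901 = 0.161699 m^3/s
Step 2 — friction head loss (Darcy-Weisbach):
  hf = 0.0175 * (440/0.2664) * (2.901^2 / (2*9.81))
  hf = 12.3980 m
Step 3 — total head: H = 12 + 12.3980 = 24.3980 m
Step 4 — hydraulic power (P = rho*g*Q*H):
  P = 1000 * 9.81 * 0.161699 * 24.3980 = 38700 W
Therefore the hydraulic power required at the pump = 38700 W.


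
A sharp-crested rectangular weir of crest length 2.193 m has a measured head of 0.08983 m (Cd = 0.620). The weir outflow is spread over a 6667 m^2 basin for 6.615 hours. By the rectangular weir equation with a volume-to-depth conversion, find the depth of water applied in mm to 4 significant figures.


Approach: apply the rectangular weir equation with a volume-to-depth conversion, Q = (2/3)*Cd*L*sqrt(2g)*H^1.5; d = Q*t/A * 1000.
Step 1 — weir discharge:
  Q = (2/3)*0.620*2.193*sqrt(2*9.81)*0.08983^1.5 = 0.108099 m^3/s
Step 2 — volume: V = 0.108099 * 6.615*3600 = 2574.26 m^3
Step 3 — depth: d = V/A * 1000 = 2574.26/6667 * 1000 = 386.1 mm
Therefore the depth of water applied = 386.1 mm.


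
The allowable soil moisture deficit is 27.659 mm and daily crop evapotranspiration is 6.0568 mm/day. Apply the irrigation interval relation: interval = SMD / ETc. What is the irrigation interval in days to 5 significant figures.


interval = 27.659 / 6.0568 = 4.5666 days
Therefore the irrigation interval = 4.5666 days.


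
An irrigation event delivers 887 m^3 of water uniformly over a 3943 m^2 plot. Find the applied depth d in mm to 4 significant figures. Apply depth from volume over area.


Approach: apply depth from volume over area, d = (V/A)*1000.
d = (887 / 3943) * 1000 = 225.0 mm
Therefore the applied depth d = 225.0 mm.


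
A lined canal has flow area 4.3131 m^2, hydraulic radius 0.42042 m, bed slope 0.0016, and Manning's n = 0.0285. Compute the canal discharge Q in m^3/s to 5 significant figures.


Approach: apply Manning's equation, Q = (1/n)*A*R^(2/3)*S^(1/2).
Q = (1/0.0285) * 4.3131 * 0.42042^(2/3) * 0.0016^(1/2) = 3.3972 m^3/s
Therefore the canal discharge Q = 3.3972 m^3/s.


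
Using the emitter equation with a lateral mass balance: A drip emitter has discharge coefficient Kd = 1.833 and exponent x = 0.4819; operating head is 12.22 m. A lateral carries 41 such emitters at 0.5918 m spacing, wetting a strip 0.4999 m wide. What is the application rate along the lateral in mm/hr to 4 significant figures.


Approach: apply the emitter equation with a lateral mass balance, q = Kd*h^x; Q = n*q; rate = Q/(n*spacing*width).
Step 1 — single emitter flow (q = Kd*h^x):
  q = 1.833 * 12.22^0.4819 = 6.12382 L/hr
Step 2 — total lateral flow: Q = 41 * 6.12382 = 251.076 L/hr
Step 3 — wetted area: A = 41 * 0.5918 * 0.4999 = 12.1295 m^2
Step 4 — application rate: Q/A = 251.076/12.1295 = 20.70 mm/hr
Therefore the application rate along the lateral = 20.70 mm/hr.


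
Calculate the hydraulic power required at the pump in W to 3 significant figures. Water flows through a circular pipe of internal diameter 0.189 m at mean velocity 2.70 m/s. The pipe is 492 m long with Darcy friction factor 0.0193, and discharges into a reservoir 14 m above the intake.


Approach: apply continuity + Darcy-Weisbach + hydraulic power, Q = A*v; hf = f*(L/D)*(v^2/(2g)); H = static + hf; P = rho*g*Q*H.
Step 1 — flow rate (continuity, Q = A*v):
  A = pi*(0.189/2)^2 = 0.028055 m^2
  Q = 0.028055 * 2.70 = 0.075749 m^3/s
Step 2 — friction head loss (Darcy-Weisbach):
  hf = 0.0193 * (492/0.189) * (2.70^2 / (2*9.81))
  hf = 18.668 m
Step 3 — total head: H = 14 + 18.668 = 32.668 m
Step 4 — hydraulic power (P = rho*g*Q*H):
  P = 1000 * 9.81 * 0.075749 * 32.668 = 24300 W
Therefore the hydraulic power required at the pump = 24300 W.


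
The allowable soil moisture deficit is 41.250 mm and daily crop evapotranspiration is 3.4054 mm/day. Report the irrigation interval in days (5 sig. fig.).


Approach: apply the irrigation interval relation, interval = SMD / ETc.
interval = 41.250 / 3.4054 = 12.113 days
Therefore the irrigation interval = 12.113 days.


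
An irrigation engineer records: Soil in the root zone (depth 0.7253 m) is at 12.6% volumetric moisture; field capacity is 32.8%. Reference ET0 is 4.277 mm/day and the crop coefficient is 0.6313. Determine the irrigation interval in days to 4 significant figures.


Approach: apply soil-water budget scheduling, SMD = (FC-theta)/100*depth*1000; ETc = ET0*Kc; interval = SMD/ETc.
Step 1 — soil moisture deficit:
  SMD = (32.8 - 12.6)/100 * 0.7253 * 1000 = 146.511 mm
Step 2 — daily crop ET (ETc = ET0*Kc):
  ETc = 4.277 * 0.6313 = 2.70007 mm/day
Step 3 — irrigation interval (SMD/ETc):
  interval = 146.511 / 2.70007 = 54.26 days
Therefore the irrigation interval = 54.26 days.


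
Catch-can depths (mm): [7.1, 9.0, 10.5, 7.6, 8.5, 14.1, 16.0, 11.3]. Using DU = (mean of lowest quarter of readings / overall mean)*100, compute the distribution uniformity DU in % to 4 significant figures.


sorted lowest 2 of 8: [7.1, 7.6] -> mean = 7.35000 mm
overall mean = 10.5125 mm
DU = (7.35000/10.5125)*100 = 69.92 %
Therefore the distribution uniformity DU = 69.92 %.


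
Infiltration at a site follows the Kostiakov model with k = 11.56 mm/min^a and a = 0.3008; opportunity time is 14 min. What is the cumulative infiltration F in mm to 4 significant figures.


Approach: apply the Kostiakov infiltration equation, F = k*t^a.
F = 11.56 * 14^0.3008 = 25.57 mm
Therefore the cumulative infiltration F = 25.57 mm.


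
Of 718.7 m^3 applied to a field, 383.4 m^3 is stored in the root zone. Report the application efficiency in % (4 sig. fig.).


Approach: apply the application efficiency ratio, Ea = (stored/applied)*100.
Ea = (383.4/718.7)*100 = 53.35 %
Therefore the application efficiency = 53.35 %.


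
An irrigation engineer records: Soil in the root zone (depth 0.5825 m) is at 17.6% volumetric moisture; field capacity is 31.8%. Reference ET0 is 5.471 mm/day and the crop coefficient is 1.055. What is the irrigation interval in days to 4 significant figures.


Approach: apply soil-water budget scheduling, SMD = (FC-theta)/100*depth*1000; ETc = ET0*Kc; interval = SMD/ETc.
Step 1 — soil moisture deficit:
  SMD = (31.8 - 17.6)/100 * 0.5825 * 1000 = 82.7150 mm
Step 2 — daily crop ET (ETc = ET0*Kc):
  ETc = 5.471 * 1.055 = 5.77190 mm/day
Step 3 — irrigation interval (SMD/ETc):
  interval = 82.7150 / 5.77190 = 14.33 days
Therefore the irrigation interval = 14.33 days.


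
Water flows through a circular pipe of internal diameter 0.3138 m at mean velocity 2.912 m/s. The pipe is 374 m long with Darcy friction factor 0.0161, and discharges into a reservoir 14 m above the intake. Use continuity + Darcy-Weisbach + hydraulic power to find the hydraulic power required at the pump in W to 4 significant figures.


Approach: apply continuity + Darcy-Weisbach + hydraulic power, Q = A*v; hf = f*(L/D)*(v^2/(2g)); H = static + hf; P = rho*g*Q*H.
Step 1 — flow rate (continuity, Q = A*v):
  A = pi*(0.3138/2)^2 = 0.0773385 m^2
  Q = 0.0773385 * 2.912 = 0.225210 m^3/s
Step 2 — friction head loss (Darcy-Weisbach):
  hf = 0.0161 * (374/0.3138) * (2.912^2 / (2*9.81))
  hf = 8.29332 m
Step 3 — total head: H = 14 + 8.29332 = 22.2933 m
Step 4 — hydraulic power (P = rho*g*Q*H):
  P = 1000 * 9.81 * 0.225210 * 22.2933 = 49250 W
Therefore the hydraulic power required at the pump = 49250 W.


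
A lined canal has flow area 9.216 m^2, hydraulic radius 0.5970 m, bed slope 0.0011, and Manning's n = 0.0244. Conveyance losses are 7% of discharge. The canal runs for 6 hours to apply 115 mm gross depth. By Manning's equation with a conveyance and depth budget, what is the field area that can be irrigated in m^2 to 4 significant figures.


Approach: apply Manning's equation with a conveyance and depth budget, Q = (1/n)*A*R^(2/3)*S^(1/2); Q_field = Q*(1-loss); Area = Q_field*t/(d/1000).
Step 1 — canal discharge (Manning's equation):
  Q = (1/0.0244) * 9.216 * 0.5970^(2/3) * 0.0011^(1/2) = 8.88175 m^3/s
Step 2 — delivered flow: Q_field = 8.88175*(1 - 7/100) = 8.26003 m^3/s
Step 3 — volume delivered: V = 8.26003 * 6*3600 = 178417 m^3
Step 4 — area served: A = V / (depth/1000) = 178417 / 0.115 = 1551000 m^2
Therefore the field area that can be irrigated = 1551000 m^2.


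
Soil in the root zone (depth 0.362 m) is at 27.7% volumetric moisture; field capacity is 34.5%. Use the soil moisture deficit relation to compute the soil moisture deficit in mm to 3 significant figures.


Approach: apply the soil moisture deficit relation, SMD = (FC - theta)/100 * depth * 1000.
SMD = (34.5 - 27.7)/100 * 0.362 * 1000 = 24.6 mm
Therefore the soil moisture deficit = 24.6 mm.


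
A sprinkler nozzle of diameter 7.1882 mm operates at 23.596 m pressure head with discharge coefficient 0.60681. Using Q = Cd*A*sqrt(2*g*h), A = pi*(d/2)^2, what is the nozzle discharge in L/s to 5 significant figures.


A = pi*(7.1882e-3/2)^2 = 4.058170e-05 m^2
Q = 0.60681 * 4.058170e-05 * sqrt(2*9.81*23.596) * 1000 = 0.52985 L/s
Therefore the nozzle discharge = 0.52985 L/s.


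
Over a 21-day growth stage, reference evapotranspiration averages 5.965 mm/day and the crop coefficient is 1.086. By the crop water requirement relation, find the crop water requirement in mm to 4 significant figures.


Approach: apply the crop water requirement relation, CWR = ET0 * Kc * days.
CWR = 5.965 * 1.086 * 21 = 136.0 mm
Therefore the crop water requirement = 136.0 mm.


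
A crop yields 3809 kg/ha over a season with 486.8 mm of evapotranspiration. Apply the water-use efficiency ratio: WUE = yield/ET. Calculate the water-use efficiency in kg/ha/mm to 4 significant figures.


WUE = 3809 / 486.8 = 7.825 kg/ha/mm
Therefore the water-use efficiency = 7.825 kg/ha/mm.


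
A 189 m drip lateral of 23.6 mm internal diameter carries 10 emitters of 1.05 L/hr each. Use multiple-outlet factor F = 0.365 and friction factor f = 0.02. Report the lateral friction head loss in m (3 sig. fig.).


Approach: apply Darcy-Weisbach with the multiple-outlet F-factor, Q = n*q/(3600*1000) m^3/s; v = Q/A; hf = F*f*(L/D)*(v^2/(2g)).
Q = 10*1.05/(3600*1000) = 2.9167e-06 m^3/s
A = pi*(23.6e-3/2)^2 = 4.3744e-04 m^2, so v = Q/A = 0.0066677 m/s
hf = 0.365*0.02*(189/0.0236)*(0.0066677^2/(2*9.81)) = 0.000132 m
Therefore the lateral friction head loss = 0.000132 m.


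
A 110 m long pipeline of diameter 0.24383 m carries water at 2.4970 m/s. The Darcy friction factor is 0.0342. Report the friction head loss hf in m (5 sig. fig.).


Approach: apply the Darcy-Weisbach equation, hf = f*(L/D)*(v^2/(2g)).
hf = 0.0342 * (110/0.24383) * (2.4970^2 / (2*9.81))
hf = 4.9031 m
Therefore the friction head loss hf = 4.9031 m.
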